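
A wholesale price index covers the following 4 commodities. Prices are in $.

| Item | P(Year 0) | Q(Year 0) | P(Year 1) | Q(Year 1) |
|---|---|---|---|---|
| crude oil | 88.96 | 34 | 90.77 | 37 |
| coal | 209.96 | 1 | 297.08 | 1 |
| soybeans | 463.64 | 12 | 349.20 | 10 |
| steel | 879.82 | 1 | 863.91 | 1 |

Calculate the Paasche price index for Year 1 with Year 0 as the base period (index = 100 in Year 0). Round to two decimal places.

88.84

Paasche price index uses current-period quantities as weights.
ΣP(Year 1)·Q(Year 1) = 90.77×37 + 297.08×1 + 349.20×10 + 863.91×1 = 3358.49 + 297.08 + 3492 + 863.91 = 8011.48
ΣP(Year 0)·Q(Year 1) = 88.96×37 + 209.96×1 + 463.64×10 + 879.82×1 = 3291.52 + 209.96 + 4636.4 + 879.82 = 9017.7
Index = 8011.48 / 9017.7 × 100 = 88.8417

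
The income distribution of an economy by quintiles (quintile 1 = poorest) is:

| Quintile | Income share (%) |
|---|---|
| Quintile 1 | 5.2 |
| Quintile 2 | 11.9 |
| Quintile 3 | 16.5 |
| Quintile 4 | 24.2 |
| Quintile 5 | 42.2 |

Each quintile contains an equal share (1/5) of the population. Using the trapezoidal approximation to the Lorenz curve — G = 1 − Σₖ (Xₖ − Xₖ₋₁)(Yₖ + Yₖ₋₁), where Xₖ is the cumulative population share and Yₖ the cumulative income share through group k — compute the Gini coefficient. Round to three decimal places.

Cumulative income shares Yₖ: 0.0520, 0.1710, 0.3360, 0.5780, 1.0000
Σ (Xₖ−Xₖ₋₁)(Yₖ+Yₖ₋₁) = (1/5)(0.0520+0.0000) + (1/5)(0.1710+0.0520) + (1/5)(0.3360+0.1710) + (1/5)(0.5780+0.3360) + (1/5)(1.0000+0.5780)
  = 0.0104 + 0.0446 + 0.1014 + 0.1828 + 0.3156 = 0.6548
G = 1 − 0.6548 = 0.3452

0.345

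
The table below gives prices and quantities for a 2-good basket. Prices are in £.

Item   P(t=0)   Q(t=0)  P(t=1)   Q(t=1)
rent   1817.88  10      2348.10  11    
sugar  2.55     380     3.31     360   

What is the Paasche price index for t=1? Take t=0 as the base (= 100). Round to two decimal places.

129.19

Paasche price index uses current-period quantities as weights.
ΣP(t=1)·Q(t=1) = 2348.10×11 + 3.31×360 = 25829.1 + 1191.6 = 27020.7
ΣP(t=0)·Q(t=1) = 1817.88×11 + 2.55×360 = 19996.68 + 918 = 20914.68
Index = 27020.7 / 20914.68 × 100 = 129.1949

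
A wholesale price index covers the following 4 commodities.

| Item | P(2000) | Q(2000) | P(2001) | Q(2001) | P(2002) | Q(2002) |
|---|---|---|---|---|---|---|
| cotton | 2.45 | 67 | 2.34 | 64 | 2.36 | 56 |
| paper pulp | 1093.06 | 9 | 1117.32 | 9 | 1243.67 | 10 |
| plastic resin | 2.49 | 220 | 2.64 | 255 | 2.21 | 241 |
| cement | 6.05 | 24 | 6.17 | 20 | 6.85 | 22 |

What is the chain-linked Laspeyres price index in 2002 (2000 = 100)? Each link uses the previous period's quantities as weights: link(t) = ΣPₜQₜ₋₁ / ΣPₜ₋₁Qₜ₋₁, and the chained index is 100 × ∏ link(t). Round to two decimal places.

112.00

Link 2000→2001:
ΣP(2001)Q(2000) = 2.34×67 + 1117.32×9 + 2.64×220 + 6.17×24 = 156.78 + 10055.88 + 580.8 + 148.08 = 10941.54
ΣP(2000)Q(2000) = 2.45×67 + 1093.06×9 + 2.49×220 + 6.05×24 = 164.15 + 9837.54 + 547.8 + 145.2 = 10694.69
link = 10941.54/10694.69 = 1.023082
Link 2001→2002:
ΣP(2002)Q(2001) = 2.36×64 + 1243.67×9 + 2.21×255 + 6.85×20 = 151.04 + 11193.03 + 563.55 + 137 = 12044.62
ΣP(2001)Q(2001) = 2.34×64 + 1117.32×9 + 2.64×255 + 6.17×20 = 149.76 + 10055.88 + 673.2 + 123.4 = 11002.24
link = 12044.62/11002.24 = 1.094743
Chained index = 100 × 1.023082 × 1.094743 = 112.0011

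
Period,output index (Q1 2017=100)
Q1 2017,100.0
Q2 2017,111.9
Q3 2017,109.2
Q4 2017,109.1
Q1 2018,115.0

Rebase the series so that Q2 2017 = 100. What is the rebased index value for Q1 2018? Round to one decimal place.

Rebased(Q1 2018) = 115.0 / 111.9 × 100 = 102.7703

102.8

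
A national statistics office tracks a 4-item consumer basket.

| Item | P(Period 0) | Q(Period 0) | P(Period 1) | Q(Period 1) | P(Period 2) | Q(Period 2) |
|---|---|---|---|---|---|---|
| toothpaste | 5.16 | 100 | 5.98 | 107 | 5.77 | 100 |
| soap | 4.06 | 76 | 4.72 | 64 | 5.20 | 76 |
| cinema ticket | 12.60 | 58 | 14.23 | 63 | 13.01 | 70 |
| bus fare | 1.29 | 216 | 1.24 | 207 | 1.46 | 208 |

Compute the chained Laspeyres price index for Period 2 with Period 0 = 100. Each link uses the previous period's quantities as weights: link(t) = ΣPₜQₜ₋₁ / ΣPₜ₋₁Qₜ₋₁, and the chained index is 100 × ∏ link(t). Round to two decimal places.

Link Period 0→Period 1:
ΣP(Period 1)Q(Period 0) = 5.98×100 + 4.72×76 + 14.23×58 + 1.24×216 = 598 + 358.72 + 825.34 + 267.84 = 2049.9
ΣP(Period 0)Q(Period 0) = 5.16×100 + 4.06×76 + 12.60×58 + 1.29×216 = 516 + 308.56 + 730.8 + 278.64 = 1834
link = 2049.9/1834 = 1.117721
Link Period 1→Period 2:
ΣP(Period 2)Q(Period 1) = 5.77×107 + 5.20×64 + 13.01×63 + 1.46×207 = 617.39 + 332.8 + 819.63 + 302.22 = 2072.04
ΣP(Period 1)Q(Period 1) = 5.98×107 + 4.72×64 + 14.23×63 + 1.24×207 = 639.86 + 302.08 + 896.49 + 256.68 = 2095.11
link = 2072.04/2095.11 = 0.988989
Chained index = 100 × 1.117721 × 0.988989 = 110.5413

110.54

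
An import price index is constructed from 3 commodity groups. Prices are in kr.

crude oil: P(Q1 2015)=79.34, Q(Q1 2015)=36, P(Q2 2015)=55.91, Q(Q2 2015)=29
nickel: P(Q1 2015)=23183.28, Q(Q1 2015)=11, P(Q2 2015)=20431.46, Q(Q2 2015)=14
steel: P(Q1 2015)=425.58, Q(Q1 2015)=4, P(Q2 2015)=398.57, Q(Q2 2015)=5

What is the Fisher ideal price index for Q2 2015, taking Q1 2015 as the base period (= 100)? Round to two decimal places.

Laspeyres component (base-period weights):
ΣP(Q2 2015)Q(Q1 2015) = 55.91×36 + 20431.46×11 + 398.57×4 = 2012.76 + 224746.06 + 1594.28 = 228353.1
ΣP(Q1 2015)Q(Q1 2015) = 79.34×36 + 23183.28×11 + 425.58×4 = 2856.24 + 255016.08 + 1702.32 = 259574.64
L = 228353.1 / 259574.64 × 100 = 87.9720
Paasche component (current-period weights):
ΣP(Q2 2015)Q(Q2 2015) = 55.91×29 + 20431.46×14 + 398.57×5 = 1621.39 + 286040.44 + 1992.85 = 289654.68
ΣP(Q1 2015)Q(Q2 2015) = 79.34×29 + 23183.28×14 + 425.58×5 = 2300.86 + 324565.92 + 2127.9 = 328994.68
P = 289654.68 / 328994.68 × 100 = 88.0424
Fisher = √(L × P) = √(87.9720 × 88.0424) = 88.0072

88.01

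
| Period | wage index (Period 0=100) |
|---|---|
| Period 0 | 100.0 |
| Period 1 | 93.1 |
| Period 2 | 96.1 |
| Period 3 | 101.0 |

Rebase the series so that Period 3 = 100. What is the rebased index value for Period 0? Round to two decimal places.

Rebased(Period 0) = 100.0 / 101.0 × 100 = 99.0099

99.01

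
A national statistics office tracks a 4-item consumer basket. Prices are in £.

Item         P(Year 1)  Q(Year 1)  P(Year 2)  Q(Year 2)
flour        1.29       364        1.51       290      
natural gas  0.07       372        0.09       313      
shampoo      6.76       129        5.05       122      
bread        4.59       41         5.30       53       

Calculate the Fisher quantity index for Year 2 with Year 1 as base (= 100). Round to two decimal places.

Laspeyres component (base-period weights):
ΣP(Year 1)Q(Year 2) = 1.29×290 + 0.07×313 + 6.76×122 + 4.59×53 = 374.1 + 21.91 + 824.72 + 243.27 = 1464
ΣP(Year 1)Q(Year 1) = 1.29×364 + 0.07×372 + 6.76×129 + 4.59×41 = 469.56 + 26.04 + 872.04 + 188.19 = 1555.83
L = 1464 / 1555.83 × 100 = 94.0977
Paasche component (current-period weights):
ΣP(Year 2)Q(Year 2) = 1.51×290 + 0.09×313 + 5.05×122 + 5.30×53 = 437.9 + 28.17 + 616.1 + 280.9 = 1363.07
ΣP(Year 2)Q(Year 1) = 1.51×364 + 0.09×372 + 5.05×129 + 5.30×41 = 549.64 + 33.48 + 651.45 + 217.3 = 1451.87
P = 1363.07 / 1451.87 × 100 = 93.8837
Fisher = √(L × P) = √(94.0977 × 93.8837) = 93.9907

93.99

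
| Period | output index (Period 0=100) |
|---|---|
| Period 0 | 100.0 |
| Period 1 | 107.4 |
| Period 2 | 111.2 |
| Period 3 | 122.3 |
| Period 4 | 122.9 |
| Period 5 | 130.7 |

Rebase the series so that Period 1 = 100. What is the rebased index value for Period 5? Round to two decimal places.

Rebased(Period 5) = 130.7 / 107.4 × 100 = 121.6946

121.69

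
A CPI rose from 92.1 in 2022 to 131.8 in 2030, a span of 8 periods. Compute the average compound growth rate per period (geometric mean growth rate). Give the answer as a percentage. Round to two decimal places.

4.58%

Growth factor = (131.8/92.1)^(1/8) = (1.431053)^(1/8) = 1.045820
Growth rate = 1.045820 − 1 = 0.045820 = 4.5820%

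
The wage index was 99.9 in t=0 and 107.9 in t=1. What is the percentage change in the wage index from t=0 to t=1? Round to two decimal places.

8.01%

Change = (107.9 − 99.9) / 99.9 × 100
       = 8.0 / 99.9 × 100 = 8.0080%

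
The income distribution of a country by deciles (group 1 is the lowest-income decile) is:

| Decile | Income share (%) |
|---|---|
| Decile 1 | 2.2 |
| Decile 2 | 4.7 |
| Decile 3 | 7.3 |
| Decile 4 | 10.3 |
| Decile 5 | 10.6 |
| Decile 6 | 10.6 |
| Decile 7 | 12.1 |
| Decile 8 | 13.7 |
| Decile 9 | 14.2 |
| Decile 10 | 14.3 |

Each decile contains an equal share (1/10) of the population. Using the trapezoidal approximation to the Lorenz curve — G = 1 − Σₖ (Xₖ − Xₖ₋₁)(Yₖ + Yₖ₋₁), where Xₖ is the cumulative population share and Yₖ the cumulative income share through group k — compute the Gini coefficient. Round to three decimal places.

Cumulative income shares Yₖ: 0.0220, 0.0690, 0.1420, 0.2450, 0.3510, 0.4570, 0.5780, 0.7150, 0.8570, 1.0000
Σ (Xₖ−Xₖ₋₁)(Yₖ+Yₖ₋₁) = (1/10)(0.0220+0.0000) + (1/10)(0.0690+0.0220) + (1/10)(0.1420+0.0690) + (1/10)(0.2450+0.1420) + (1/10)(0.3510+0.2450) + (1/10)(0.4570+0.3510) + (1/10)(0.5780+0.4570) + (1/10)(0.7150+0.5780) + (1/10)(0.8570+0.7150) + (1/10)(1.0000+0.8570)
  = 0.0022 + 0.0091 + 0.0211 + 0.0387 + 0.0596 + 0.0808 + 0.1035 + 0.1293 + 0.1572 + 0.1857 = 0.7872
G = 1 − 0.7872 = 0.2128

0.213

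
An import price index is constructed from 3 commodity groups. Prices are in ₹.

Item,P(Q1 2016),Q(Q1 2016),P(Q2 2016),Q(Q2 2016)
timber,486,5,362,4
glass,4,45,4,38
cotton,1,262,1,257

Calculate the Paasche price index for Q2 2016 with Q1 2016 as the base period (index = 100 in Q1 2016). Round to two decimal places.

Paasche price index uses current-period quantities as weights.
ΣP(Q2 2016)·Q(Q2 2016) = 362×4 + 4×38 + 1×257 = 1448 + 152 + 257 = 1857
ΣP(Q1 2016)·Q(Q2 2016) = 486×4 + 4×38 + 1×257 = 1944 + 152 + 257 = 2353
Index = 1857 / 2353 × 100 = 78.9205

78.92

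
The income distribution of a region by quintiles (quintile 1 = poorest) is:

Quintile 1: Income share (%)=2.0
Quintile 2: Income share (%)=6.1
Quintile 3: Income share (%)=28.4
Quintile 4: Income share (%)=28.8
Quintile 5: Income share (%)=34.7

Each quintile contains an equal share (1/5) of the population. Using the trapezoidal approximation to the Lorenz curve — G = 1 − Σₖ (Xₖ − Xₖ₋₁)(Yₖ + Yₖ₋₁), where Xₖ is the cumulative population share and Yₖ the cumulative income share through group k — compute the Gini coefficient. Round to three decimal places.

Cumulative income shares Yₖ: 0.0200, 0.0810, 0.3650, 0.6530, 1.0000
Σ (Xₖ−Xₖ₋₁)(Yₖ+Yₖ₋₁) = (1/5)(0.0200+0.0000) + (1/5)(0.0810+0.0200) + (1/5)(0.3650+0.0810) + (1/5)(0.6530+0.3650) + (1/5)(1.0000+0.6530)
  = 0.0040 + 0.0202 + 0.0892 + 0.2036 + 0.3306 = 0.6476
G = 1 − 0.6476 = 0.3524

0.352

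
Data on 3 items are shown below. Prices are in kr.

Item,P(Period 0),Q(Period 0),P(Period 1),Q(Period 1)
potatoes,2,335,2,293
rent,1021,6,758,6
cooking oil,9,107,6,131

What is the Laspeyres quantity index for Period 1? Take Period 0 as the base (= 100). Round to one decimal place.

101.7

Laspeyres quantity index uses base-period prices as weights.
ΣP(Period 0)·Q(Period 1) = 2×293 + 1021×6 + 9×131 = 586 + 6126 + 1179 = 7891
ΣP(Period 0)·Q(Period 0) = 2×335 + 1021×6 + 9×107 = 670 + 6126 + 963 = 7759
Index = 7891 / 7759 × 100 = 101.7013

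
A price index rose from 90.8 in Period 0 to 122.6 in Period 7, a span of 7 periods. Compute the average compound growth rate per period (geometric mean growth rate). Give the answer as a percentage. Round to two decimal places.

4.38%

Growth factor = (122.6/90.8)^(1/7) = (1.350220)^(1/7) = 1.043829
Growth rate = 1.043829 − 1 = 0.043829 = 4.3829%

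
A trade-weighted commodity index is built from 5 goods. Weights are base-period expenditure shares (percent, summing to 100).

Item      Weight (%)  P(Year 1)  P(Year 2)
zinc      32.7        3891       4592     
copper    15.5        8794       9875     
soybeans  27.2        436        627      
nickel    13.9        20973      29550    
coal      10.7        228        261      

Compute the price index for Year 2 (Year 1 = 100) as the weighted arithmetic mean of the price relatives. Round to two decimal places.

zinc: 32.7 × (4592/3891) = 32.7 × 1.180159 = 38.5912
copper: 15.5 × (9875/8794) = 15.5 × 1.122925 = 17.4053
soybeans: 27.2 × (627/436) = 27.2 × 1.438073 = 39.1156
nickel: 13.9 × (29550/20973) = 13.9 × 1.408954 = 19.5845
coal: 10.7 × (261/228) = 10.7 × 1.144737 = 12.2487
Index = Σ wᵢ·(p₁ᵢ/p₀ᵢ) = 38.5912 + 17.4053 + 39.1156 + 19.5845 + 12.2487 = 126.9453

126.95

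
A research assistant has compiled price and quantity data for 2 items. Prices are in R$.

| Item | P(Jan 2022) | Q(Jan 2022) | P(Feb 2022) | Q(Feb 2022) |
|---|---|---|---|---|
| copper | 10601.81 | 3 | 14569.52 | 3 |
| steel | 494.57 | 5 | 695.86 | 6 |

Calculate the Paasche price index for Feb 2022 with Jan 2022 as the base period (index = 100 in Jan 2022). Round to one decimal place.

137.7

Paasche price index uses current-period quantities as weights.
ΣP(Feb 2022)·Q(Feb 2022) = 14569.52×3 + 695.86×6 = 43708.56 + 4175.16 = 47883.72
ΣP(Jan 2022)·Q(Feb 2022) = 10601.81×3 + 494.57×6 = 31805.43 + 2967.42 = 34772.85
Index = 47883.72 / 34772.85 × 100 = 137.7043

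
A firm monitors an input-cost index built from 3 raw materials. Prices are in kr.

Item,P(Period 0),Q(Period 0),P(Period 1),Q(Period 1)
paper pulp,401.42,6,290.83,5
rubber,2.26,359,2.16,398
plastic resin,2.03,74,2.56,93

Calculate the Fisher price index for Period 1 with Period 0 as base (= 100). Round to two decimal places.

Laspeyres component (base-period weights):
ΣP(Period 1)Q(Period 0) = 290.83×6 + 2.16×359 + 2.56×74 = 1744.98 + 775.44 + 189.44 = 2709.86
ΣP(Period 0)Q(Period 0) = 401.42×6 + 2.26×359 + 2.03×74 = 2408.52 + 811.34 + 150.22 = 3370.08
L = 2709.86 / 3370.08 × 100 = 80.4094
Paasche component (current-period weights):
ΣP(Period 1)Q(Period 1) = 290.83×5 + 2.16×398 + 2.56×93 = 1454.15 + 859.68 + 238.08 = 2551.91
ΣP(Period 0)Q(Period 1) = 401.42×5 + 2.26×398 + 2.03×93 = 2007.1 + 899.48 + 188.79 = 3095.37
P = 2551.91 / 3095.37 × 100 = 82.4428
Fisher = √(L × P) = √(80.4094 × 82.4428) = 81.4197

81.42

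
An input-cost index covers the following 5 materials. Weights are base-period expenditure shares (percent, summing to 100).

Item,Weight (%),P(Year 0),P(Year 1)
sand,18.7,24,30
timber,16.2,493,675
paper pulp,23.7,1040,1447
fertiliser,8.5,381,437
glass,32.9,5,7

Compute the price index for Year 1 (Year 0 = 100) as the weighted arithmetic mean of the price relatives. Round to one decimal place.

134.3

sand: 18.7 × (30/24) = 18.7 × 1.250000 = 23.3750
timber: 16.2 × (675/493) = 16.2 × 1.369168 = 22.1805
paper pulp: 23.7 × (1447/1040) = 23.7 × 1.391346 = 32.9749
fertiliser: 8.5 × (437/381) = 8.5 × 1.146982 = 9.7493
glass: 32.9 × (7/5) = 32.9 × 1.400000 = 46.0600
Index = Σ wᵢ·(p₁ᵢ/p₀ᵢ) = 23.3750 + 22.1805 + 32.9749 + 9.7493 + 46.0600 = 134.3398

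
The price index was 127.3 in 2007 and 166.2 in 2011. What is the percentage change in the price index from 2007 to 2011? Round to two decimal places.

30.56%

Change = (166.2 − 127.3) / 127.3 × 100
       = 38.9 / 127.3 × 100 = 30.5577%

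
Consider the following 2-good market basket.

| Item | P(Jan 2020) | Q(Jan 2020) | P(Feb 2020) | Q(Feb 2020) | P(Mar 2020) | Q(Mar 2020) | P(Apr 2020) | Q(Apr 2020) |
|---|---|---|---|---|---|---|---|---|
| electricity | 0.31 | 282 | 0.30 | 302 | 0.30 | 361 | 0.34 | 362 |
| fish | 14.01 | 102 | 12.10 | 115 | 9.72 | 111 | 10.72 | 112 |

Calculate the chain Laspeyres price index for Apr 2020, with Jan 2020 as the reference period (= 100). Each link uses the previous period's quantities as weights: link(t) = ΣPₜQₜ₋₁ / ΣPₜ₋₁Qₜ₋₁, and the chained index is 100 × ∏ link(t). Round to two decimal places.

78.40

Link Jan 2020→Feb 2020:
ΣP(Feb 2020)Q(Jan 2020) = 0.30×282 + 12.10×102 = 84.6 + 1234.2 = 1318.8
ΣP(Jan 2020)Q(Jan 2020) = 0.31×282 + 14.01×102 = 87.42 + 1429.02 = 1516.44
link = 1318.8/1516.44 = 0.869668
Link Feb 2020→Mar 2020:
ΣP(Mar 2020)Q(Feb 2020) = 0.30×302 + 9.72×115 = 90.6 + 1117.8 = 1208.4
ΣP(Feb 2020)Q(Feb 2020) = 0.30×302 + 12.10×115 = 90.6 + 1391.5 = 1482.1
link = 1208.4/1482.1 = 0.815330
Link Mar 2020→Apr 2020:
ΣP(Apr 2020)Q(Mar 2020) = 0.34×361 + 10.72×111 = 122.74 + 1189.92 = 1312.66
ΣP(Mar 2020)Q(Mar 2020) = 0.30×361 + 9.72×111 = 108.3 + 1078.92 = 1187.22
link = 1312.66/1187.22 = 1.105659
Chained index = 100 × 0.869668 × 0.815330 × 1.105659 = 78.3985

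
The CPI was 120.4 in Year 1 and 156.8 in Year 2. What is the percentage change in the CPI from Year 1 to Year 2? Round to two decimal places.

Change = (156.8 − 120.4) / 120.4 × 100
       = 36.4 / 120.4 × 100 = 30.2326%

30.23%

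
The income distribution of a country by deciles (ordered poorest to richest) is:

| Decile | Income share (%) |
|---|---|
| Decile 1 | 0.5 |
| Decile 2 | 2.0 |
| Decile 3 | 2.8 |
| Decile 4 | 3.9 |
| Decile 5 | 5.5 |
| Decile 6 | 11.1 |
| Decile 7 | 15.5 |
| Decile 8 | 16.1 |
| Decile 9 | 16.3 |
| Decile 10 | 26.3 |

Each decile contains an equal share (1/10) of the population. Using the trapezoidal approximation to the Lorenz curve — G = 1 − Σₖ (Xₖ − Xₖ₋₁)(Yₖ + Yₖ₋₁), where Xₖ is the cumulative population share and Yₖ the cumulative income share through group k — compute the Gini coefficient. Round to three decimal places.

0.439

Cumulative income shares Yₖ: 0.0050, 0.0250, 0.0530, 0.0920, 0.1470, 0.2580, 0.4130, 0.5740, 0.7370, 1.0000
Σ (Xₖ−Xₖ₋₁)(Yₖ+Yₖ₋₁) = (1/10)(0.0050+0.0000) + (1/10)(0.0250+0.0050) + (1/10)(0.0530+0.0250) + (1/10)(0.0920+0.0530) + (1/10)(0.1470+0.0920) + (1/10)(0.2580+0.1470) + (1/10)(0.4130+0.2580) + (1/10)(0.5740+0.4130) + (1/10)(0.7370+0.5740) + (1/10)(1.0000+0.7370)
  = 0.0005 + 0.0030 + 0.0078 + 0.0145 + 0.0239 + 0.0405 + 0.0671 + 0.0987 + 0.1311 + 0.1737 = 0.5608
G = 1 − 0.5608 = 0.4392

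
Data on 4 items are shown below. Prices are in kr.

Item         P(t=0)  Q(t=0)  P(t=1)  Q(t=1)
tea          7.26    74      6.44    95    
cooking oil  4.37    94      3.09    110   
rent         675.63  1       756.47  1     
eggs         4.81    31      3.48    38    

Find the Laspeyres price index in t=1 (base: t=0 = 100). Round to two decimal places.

Laspeyres price index uses base-period quantities as weights.
ΣP(t=1)·Q(t=0) = 6.44×74 + 3.09×94 + 756.47×1 + 3.48×31 = 476.56 + 290.46 + 756.47 + 107.88 = 1631.37
ΣP(t=0)·Q(t=0) = 7.26×74 + 4.37×94 + 675.63×1 + 4.81×31 = 537.24 + 410.78 + 675.63 + 149.11 = 1772.76
Index = 1631.37 / 1772.76 × 100 = 92.0243

92.02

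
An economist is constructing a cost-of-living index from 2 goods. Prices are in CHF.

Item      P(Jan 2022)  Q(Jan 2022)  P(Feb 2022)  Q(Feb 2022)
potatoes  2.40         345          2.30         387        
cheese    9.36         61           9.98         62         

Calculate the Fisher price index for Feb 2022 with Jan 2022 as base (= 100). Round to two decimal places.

100.11

Laspeyres component (base-period weights):
ΣP(Feb 2022)Q(Jan 2022) = 2.30×345 + 9.98×61 = 793.5 + 608.78 = 1402.28
ΣP(Jan 2022)Q(Jan 2022) = 2.40×345 + 9.36×61 = 828 + 570.96 = 1398.96
L = 1402.28 / 1398.96 × 100 = 100.2373
Paasche component (current-period weights):
ΣP(Feb 2022)Q(Feb 2022) = 2.30×387 + 9.98×62 = 890.1 + 618.76 = 1508.86
ΣP(Jan 2022)Q(Feb 2022) = 2.40×387 + 9.36×62 = 928.8 + 580.32 = 1509.12
P = 1508.86 / 1509.12 × 100 = 99.9828
Fisher = √(L × P) = √(100.2373 × 99.9828) = 100.1100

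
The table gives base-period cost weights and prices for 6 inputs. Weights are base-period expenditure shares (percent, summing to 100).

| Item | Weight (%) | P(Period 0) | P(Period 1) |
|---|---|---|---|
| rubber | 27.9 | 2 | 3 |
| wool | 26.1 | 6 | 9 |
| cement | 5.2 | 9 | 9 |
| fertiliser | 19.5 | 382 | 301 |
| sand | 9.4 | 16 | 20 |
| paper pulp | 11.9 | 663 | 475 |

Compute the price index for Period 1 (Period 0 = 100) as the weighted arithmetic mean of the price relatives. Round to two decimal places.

rubber: 27.9 × (3/2) = 27.9 × 1.500000 = 41.8500
wool: 26.1 × (9/6) = 26.1 × 1.500000 = 39.1500
cement: 5.2 × (9/9) = 5.2 × 1.000000 = 5.2000
fertiliser: 19.5 × (301/382) = 19.5 × 0.787958 = 15.3652
sand: 9.4 × (20/16) = 9.4 × 1.250000 = 11.7500
paper pulp: 11.9 × (475/663) = 11.9 × 0.716440 = 8.5256
Index = Σ wᵢ·(p₁ᵢ/p₀ᵢ) = 41.8500 + 39.1500 + 5.2000 + 15.3652 + 11.7500 + 8.5256 = 121.8408

121.84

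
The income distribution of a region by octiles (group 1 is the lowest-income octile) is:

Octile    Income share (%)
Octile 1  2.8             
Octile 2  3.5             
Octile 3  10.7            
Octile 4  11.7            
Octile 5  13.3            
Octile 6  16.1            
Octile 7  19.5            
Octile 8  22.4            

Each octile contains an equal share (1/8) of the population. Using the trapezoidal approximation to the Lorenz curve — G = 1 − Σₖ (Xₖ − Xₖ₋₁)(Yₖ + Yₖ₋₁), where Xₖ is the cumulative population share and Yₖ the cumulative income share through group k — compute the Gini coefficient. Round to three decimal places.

0.294

Cumulative income shares Yₖ: 0.0280, 0.0630, 0.1700, 0.2870, 0.4200, 0.5810, 0.7760, 1.0000
Σ (Xₖ−Xₖ₋₁)(Yₖ+Yₖ₋₁) = (1/8)(0.0280+0.0000) + (1/8)(0.0630+0.0280) + (1/8)(0.1700+0.0630) + (1/8)(0.2870+0.1700) + (1/8)(0.4200+0.2870) + (1/8)(0.5810+0.4200) + (1/8)(0.7760+0.5810) + (1/8)(1.0000+0.7760)
  = 0.0035 + 0.0114 + 0.0291 + 0.0571 + 0.0884 + 0.1251 + 0.1696 + 0.2220 = 0.7062
G = 1 − 0.7062 = 0.2938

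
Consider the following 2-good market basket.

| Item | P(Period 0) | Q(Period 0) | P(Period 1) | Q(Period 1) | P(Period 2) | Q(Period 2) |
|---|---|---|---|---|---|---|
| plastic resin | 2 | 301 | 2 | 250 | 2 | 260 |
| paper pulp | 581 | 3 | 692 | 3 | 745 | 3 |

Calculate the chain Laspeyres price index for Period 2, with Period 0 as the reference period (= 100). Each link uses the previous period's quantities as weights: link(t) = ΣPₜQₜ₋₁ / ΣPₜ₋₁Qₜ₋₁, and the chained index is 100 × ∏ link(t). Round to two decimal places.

121.25

Link Period 0→Period 1:
ΣP(Period 1)Q(Period 0) = 2×301 + 692×3 = 602 + 2076 = 2678
ΣP(Period 0)Q(Period 0) = 2×301 + 581×3 = 602 + 1743 = 2345
link = 2678/2345 = 1.142004
Link Period 1→Period 2:
ΣP(Period 2)Q(Period 1) = 2×250 + 745×3 = 500 + 2235 = 2735
ΣP(Period 1)Q(Period 1) = 2×250 + 692×3 = 500 + 2076 = 2576
link = 2735/2576 = 1.061724
Chained index = 100 × 1.142004 × 1.061724 = 121.2493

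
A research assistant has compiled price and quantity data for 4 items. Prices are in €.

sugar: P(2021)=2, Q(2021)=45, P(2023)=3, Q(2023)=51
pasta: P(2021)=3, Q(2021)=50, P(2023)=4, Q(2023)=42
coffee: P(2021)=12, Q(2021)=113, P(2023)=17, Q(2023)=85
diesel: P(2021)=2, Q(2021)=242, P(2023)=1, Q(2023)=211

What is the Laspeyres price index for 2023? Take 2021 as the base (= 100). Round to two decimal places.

Laspeyres price index uses base-period quantities as weights.
ΣP(2023)·Q(2021) = 3×45 + 4×50 + 17×113 + 1×242 = 135 + 200 + 1921 + 242 = 2498
ΣP(2021)·Q(2021) = 2×45 + 3×50 + 12×113 + 2×242 = 90 + 150 + 1356 + 484 = 2080
Index = 2498 / 2080 × 100 = 120.0962

120.10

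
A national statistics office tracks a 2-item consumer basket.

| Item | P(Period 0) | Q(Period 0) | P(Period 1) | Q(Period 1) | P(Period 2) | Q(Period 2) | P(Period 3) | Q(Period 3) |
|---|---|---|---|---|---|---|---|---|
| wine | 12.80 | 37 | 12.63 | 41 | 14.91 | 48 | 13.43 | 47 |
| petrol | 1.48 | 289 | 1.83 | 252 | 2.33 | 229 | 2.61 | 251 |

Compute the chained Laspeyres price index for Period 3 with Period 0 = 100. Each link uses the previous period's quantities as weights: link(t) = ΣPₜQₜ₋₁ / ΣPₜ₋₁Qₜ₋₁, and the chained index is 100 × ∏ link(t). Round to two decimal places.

Link Period 0→Period 1:
ΣP(Period 1)Q(Period 0) = 12.63×37 + 1.83×289 = 467.31 + 528.87 = 996.18
ΣP(Period 0)Q(Period 0) = 12.80×37 + 1.48×289 = 473.6 + 427.72 = 901.32
link = 996.18/901.32 = 1.105246
Link Period 1→Period 2:
ΣP(Period 2)Q(Period 1) = 14.91×41 + 2.33×252 = 611.31 + 587.16 = 1198.47
ΣP(Period 1)Q(Period 1) = 12.63×41 + 1.83×252 = 517.83 + 461.16 = 978.99
link = 1198.47/978.99 = 1.224190
Link Period 2→Period 3:
ΣP(Period 3)Q(Period 2) = 13.43×48 + 2.61×229 = 644.64 + 597.69 = 1242.33
ΣP(Period 2)Q(Period 2) = 14.91×48 + 2.33×229 = 715.68 + 533.57 = 1249.25
link = 1242.33/1249.25 = 0.994461
Chained index = 100 × 1.105246 × 1.224190 × 0.994461 = 134.5536

134.55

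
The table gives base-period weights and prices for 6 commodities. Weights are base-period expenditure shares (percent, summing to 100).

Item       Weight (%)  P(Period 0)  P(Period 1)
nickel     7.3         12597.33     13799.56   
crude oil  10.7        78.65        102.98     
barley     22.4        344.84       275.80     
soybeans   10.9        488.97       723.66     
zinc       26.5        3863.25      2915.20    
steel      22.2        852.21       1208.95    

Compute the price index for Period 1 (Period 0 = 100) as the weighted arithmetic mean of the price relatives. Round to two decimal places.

107.54

nickel: 7.3 × (13799.56/12597.33) = 7.3 × 1.095435 = 7.9967
crude oil: 10.7 × (102.98/78.65) = 10.7 × 1.309345 = 14.0100
barley: 22.4 × (275.80/344.84) = 22.4 × 0.799791 = 17.9153
soybeans: 10.9 × (723.66/488.97) = 10.9 × 1.479968 = 16.1317
zinc: 26.5 × (2915.20/3863.25) = 26.5 × 0.754598 = 19.9968
steel: 22.2 × (1208.95/852.21) = 22.2 × 1.418606 = 31.4930
Index = Σ wᵢ·(p₁ᵢ/p₀ᵢ) = 7.9967 + 14.0100 + 17.9153 + 16.1317 + 19.9968 + 31.4930 = 107.5435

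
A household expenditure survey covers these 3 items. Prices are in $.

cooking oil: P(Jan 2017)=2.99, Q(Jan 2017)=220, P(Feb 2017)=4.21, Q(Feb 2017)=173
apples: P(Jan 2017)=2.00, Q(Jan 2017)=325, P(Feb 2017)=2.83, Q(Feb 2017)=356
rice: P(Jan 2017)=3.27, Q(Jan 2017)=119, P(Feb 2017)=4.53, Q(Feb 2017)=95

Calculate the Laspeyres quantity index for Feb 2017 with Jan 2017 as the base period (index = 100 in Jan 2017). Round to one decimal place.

Laspeyres quantity index uses base-period prices as weights.
ΣP(Jan 2017)·Q(Feb 2017) = 2.99×173 + 2.00×356 + 3.27×95 = 517.27 + 712 + 310.65 = 1539.92
ΣP(Jan 2017)·Q(Jan 2017) = 2.99×220 + 2.00×325 + 3.27×119 = 657.8 + 650 + 389.13 = 1696.93
Index = 1539.92 / 1696.93 × 100 = 90.7474

90.7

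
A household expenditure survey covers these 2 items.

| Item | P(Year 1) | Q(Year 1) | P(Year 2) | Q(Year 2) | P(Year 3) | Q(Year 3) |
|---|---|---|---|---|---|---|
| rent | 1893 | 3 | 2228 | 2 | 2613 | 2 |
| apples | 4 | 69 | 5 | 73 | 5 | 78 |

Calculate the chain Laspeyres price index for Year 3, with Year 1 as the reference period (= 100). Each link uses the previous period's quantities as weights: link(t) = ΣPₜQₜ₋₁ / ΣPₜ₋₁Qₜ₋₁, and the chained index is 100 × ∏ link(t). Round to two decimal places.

136.89

Link Year 1→Year 2:
ΣP(Year 2)Q(Year 1) = 2228×3 + 5×69 = 6684 + 345 = 7029
ΣP(Year 1)Q(Year 1) = 1893×3 + 4×69 = 5679 + 276 = 5955
link = 7029/5955 = 1.180353
Link Year 2→Year 3:
ΣP(Year 3)Q(Year 2) = 2613×2 + 5×73 = 5226 + 365 = 5591
ΣP(Year 2)Q(Year 2) = 2228×2 + 5×73 = 4456 + 365 = 4821
link = 5591/4821 = 1.159718
Chained index = 100 × 1.180353 × 1.159718 = 136.8876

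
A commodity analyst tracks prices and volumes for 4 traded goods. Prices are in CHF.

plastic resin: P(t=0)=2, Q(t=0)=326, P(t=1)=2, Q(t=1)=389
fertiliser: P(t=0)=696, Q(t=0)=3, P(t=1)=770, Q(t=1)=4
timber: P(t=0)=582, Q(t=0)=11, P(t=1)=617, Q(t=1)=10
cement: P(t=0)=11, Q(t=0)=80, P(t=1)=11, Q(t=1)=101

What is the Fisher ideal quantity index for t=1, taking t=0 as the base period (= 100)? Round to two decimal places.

Laspeyres component (base-period weights):
ΣP(t=0)Q(t=1) = 2×389 + 696×4 + 582×10 + 11×101 = 778 + 2784 + 5820 + 1111 = 10493
ΣP(t=0)Q(t=0) = 2×326 + 696×3 + 582×11 + 11×80 = 652 + 2088 + 6402 + 880 = 10022
L = 10493 / 10022 × 100 = 104.6997
Paasche component (current-period weights):
ΣP(t=1)Q(t=1) = 2×389 + 770×4 + 617×10 + 11×101 = 778 + 3080 + 6170 + 1111 = 11139
ΣP(t=1)Q(t=0) = 2×326 + 770×3 + 617×11 + 11×80 = 652 + 2310 + 6787 + 880 = 10629
P = 11139 / 10629 × 100 = 104.7982
Fisher = √(L × P) = √(104.6997 × 104.7982) = 104.7489

104.75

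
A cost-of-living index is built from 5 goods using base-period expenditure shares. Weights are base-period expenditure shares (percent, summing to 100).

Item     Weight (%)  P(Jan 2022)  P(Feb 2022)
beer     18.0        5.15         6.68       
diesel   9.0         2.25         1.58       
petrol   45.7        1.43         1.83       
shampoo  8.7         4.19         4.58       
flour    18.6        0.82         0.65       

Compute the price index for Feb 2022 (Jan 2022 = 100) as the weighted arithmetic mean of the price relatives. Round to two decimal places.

beer: 18.0 × (6.68/5.15) = 18.0 × 1.297087 = 23.3476
diesel: 9.0 × (1.58/2.25) = 9.0 × 0.702222 = 6.3200
petrol: 45.7 × (1.83/1.43) = 45.7 × 1.279720 = 58.4832
shampoo: 8.7 × (4.58/4.19) = 8.7 × 1.093079 = 9.5098
flour: 18.6 × (0.65/0.82) = 18.6 × 0.792683 = 14.7439
Index = Σ wᵢ·(p₁ᵢ/p₀ᵢ) = 23.3476 + 6.3200 + 58.4832 + 9.5098 + 14.7439 = 112.4045

112.40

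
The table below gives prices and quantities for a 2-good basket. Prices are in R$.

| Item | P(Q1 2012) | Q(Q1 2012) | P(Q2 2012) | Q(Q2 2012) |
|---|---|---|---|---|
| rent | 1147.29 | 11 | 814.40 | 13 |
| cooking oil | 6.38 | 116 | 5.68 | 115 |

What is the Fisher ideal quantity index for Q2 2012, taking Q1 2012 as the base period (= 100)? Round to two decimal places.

117.00

Laspeyres component (base-period weights):
ΣP(Q1 2012)Q(Q2 2012) = 1147.29×13 + 6.38×115 = 14914.77 + 733.7 = 15648.47
ΣP(Q1 2012)Q(Q1 2012) = 1147.29×11 + 6.38×116 = 12620.19 + 740.08 = 13360.27
L = 15648.47 / 13360.27 × 100 = 117.1269
Paasche component (current-period weights):
ΣP(Q2 2012)Q(Q2 2012) = 814.40×13 + 5.68×115 = 10587.2 + 653.2 = 11240.4
ΣP(Q2 2012)Q(Q1 2012) = 814.40×11 + 5.68×116 = 8958.4 + 658.88 = 9617.28
P = 11240.4 / 9617.28 × 100 = 116.8771
Fisher = √(L × P) = √(117.1269 × 116.8771) = 117.0019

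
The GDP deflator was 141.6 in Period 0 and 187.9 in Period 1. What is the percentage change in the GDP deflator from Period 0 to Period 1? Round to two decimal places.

Change = (187.9 − 141.6) / 141.6 × 100
       = 46.3 / 141.6 × 100 = 32.6977%

32.70%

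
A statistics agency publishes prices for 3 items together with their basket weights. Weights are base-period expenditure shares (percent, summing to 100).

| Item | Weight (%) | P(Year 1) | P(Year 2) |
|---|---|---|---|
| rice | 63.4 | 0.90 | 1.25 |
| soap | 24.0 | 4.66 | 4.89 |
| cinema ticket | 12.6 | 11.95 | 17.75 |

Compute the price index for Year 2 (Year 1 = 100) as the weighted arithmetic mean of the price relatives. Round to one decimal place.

132.0

rice: 63.4 × (1.25/0.90) = 63.4 × 1.388889 = 88.0556
soap: 24.0 × (4.89/4.66) = 24.0 × 1.049356 = 25.1845
cinema ticket: 12.6 × (17.75/11.95) = 12.6 × 1.485356 = 18.7155
Index = Σ wᵢ·(p₁ᵢ/p₀ᵢ) = 88.0556 + 25.1845 + 18.7155 = 131.9556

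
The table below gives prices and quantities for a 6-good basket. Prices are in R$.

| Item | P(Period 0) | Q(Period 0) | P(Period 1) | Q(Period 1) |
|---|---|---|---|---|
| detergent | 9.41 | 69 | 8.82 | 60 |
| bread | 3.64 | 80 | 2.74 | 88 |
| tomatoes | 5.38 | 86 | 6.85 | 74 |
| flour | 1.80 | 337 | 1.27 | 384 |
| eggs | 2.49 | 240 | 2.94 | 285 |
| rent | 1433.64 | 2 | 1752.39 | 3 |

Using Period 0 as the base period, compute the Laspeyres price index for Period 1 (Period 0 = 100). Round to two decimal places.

Laspeyres price index uses base-period quantities as weights.
ΣP(Period 1)·Q(Period 0) = 8.82×69 + 2.74×80 + 6.85×86 + 1.27×337 + 2.94×240 + 1752.39×2 = 608.58 + 219.2 + 589.1 + 427.99 + 705.6 + 3504.78 = 6055.25
ΣP(Period 0)·Q(Period 0) = 9.41×69 + 3.64×80 + 5.38×86 + 1.80×337 + 2.49×240 + 1433.64×2 = 649.29 + 291.2 + 462.68 + 606.6 + 597.6 + 2867.28 = 5474.65
Index = 6055.25 / 5474.65 × 100 = 110.6052

110.61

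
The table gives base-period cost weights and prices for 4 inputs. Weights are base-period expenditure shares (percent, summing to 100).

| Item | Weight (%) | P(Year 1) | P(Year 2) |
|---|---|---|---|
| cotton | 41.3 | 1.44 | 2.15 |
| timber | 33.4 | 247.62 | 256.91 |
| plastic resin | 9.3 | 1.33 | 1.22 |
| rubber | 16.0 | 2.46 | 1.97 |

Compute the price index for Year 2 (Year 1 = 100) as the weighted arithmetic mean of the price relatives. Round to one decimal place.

cotton: 41.3 × (2.15/1.44) = 41.3 × 1.493056 = 61.6632
timber: 33.4 × (256.91/247.62) = 33.4 × 1.037517 = 34.6531
plastic resin: 9.3 × (1.22/1.33) = 9.3 × 0.917293 = 8.5308
rubber: 16.0 × (1.97/2.46) = 16.0 × 0.800813 = 12.8130
Index = Σ wᵢ·(p₁ᵢ/p₀ᵢ) = 61.6632 + 34.6531 + 8.5308 + 12.8130 = 117.6601

117.7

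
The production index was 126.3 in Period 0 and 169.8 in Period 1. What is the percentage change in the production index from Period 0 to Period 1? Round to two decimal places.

34.44%

Change = (169.8 − 126.3) / 126.3 × 100
       = 43.5 / 126.3 × 100 = 34.4418%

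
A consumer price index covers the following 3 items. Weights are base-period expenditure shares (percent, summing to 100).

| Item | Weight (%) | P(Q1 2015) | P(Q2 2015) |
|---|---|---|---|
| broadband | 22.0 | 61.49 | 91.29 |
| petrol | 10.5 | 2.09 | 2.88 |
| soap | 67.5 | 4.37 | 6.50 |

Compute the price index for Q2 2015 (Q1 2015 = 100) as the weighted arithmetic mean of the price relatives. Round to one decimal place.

broadband: 22.0 × (91.29/61.49) = 22.0 × 1.484632 = 32.6619
petrol: 10.5 × (2.88/2.09) = 10.5 × 1.377990 = 14.4689
soap: 67.5 × (6.50/4.37) = 67.5 × 1.487414 = 100.4005
Index = Σ wᵢ·(p₁ᵢ/p₀ᵢ) = 32.6619 + 14.4689 + 100.4005 = 147.5313

147.5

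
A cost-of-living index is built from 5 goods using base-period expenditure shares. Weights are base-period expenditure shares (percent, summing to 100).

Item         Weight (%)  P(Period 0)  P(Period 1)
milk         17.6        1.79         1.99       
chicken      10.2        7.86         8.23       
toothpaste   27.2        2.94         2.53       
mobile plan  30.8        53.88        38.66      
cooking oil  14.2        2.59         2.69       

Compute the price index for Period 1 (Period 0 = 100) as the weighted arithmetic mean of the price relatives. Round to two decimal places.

90.50

milk: 17.6 × (1.99/1.79) = 17.6 × 1.111732 = 19.5665
chicken: 10.2 × (8.23/7.86) = 10.2 × 1.047074 = 10.6802
toothpaste: 27.2 × (2.53/2.94) = 27.2 × 0.860544 = 23.4068
mobile plan: 30.8 × (38.66/53.88) = 30.8 × 0.717520 = 22.0996
cooking oil: 14.2 × (2.69/2.59) = 14.2 × 1.038610 = 14.7483
Index = Σ wᵢ·(p₁ᵢ/p₀ᵢ) = 19.5665 + 10.6802 + 23.4068 + 22.0996 + 14.7483 = 90.5013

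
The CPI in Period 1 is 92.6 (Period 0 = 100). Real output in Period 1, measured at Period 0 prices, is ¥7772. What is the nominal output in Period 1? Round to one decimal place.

7196.9

Nominal = Real × (Index/100) = 7772 × (92.6/100)
        = 7772 × 0.926 = 7196.8720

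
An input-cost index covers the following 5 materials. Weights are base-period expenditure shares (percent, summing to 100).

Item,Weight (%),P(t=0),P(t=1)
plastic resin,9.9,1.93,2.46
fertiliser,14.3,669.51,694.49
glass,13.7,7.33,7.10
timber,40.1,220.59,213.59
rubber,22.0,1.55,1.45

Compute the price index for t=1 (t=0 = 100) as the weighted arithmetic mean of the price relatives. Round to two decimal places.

100.13

plastic resin: 9.9 × (2.46/1.93) = 9.9 × 1.274611 = 12.6187
fertiliser: 14.3 × (694.49/669.51) = 14.3 × 1.037311 = 14.8335
glass: 13.7 × (7.10/7.33) = 13.7 × 0.968622 = 13.2701
timber: 40.1 × (213.59/220.59) = 40.1 × 0.968267 = 38.8275
rubber: 22.0 × (1.45/1.55) = 22.0 × 0.935484 = 20.5806
Index = Σ wᵢ·(p₁ᵢ/p₀ᵢ) = 12.6187 + 14.8335 + 13.2701 + 38.8275 + 20.5806 = 100.1305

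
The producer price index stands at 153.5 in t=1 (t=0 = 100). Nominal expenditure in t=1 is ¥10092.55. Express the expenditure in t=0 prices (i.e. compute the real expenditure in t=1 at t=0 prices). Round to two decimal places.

Real = Nominal ÷ (Index/100) = 10092.55 ÷ (153.5/100)
     = 10092.55 ÷ 1.535 = 6574.9511

6574.95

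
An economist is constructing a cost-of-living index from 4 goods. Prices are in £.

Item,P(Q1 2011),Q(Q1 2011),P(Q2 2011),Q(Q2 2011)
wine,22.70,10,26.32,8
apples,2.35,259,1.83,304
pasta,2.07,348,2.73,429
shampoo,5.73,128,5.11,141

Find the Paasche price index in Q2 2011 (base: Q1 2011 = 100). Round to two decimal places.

102.57

Paasche price index uses current-period quantities as weights.
ΣP(Q2 2011)·Q(Q2 2011) = 26.32×8 + 1.83×304 + 2.73×429 + 5.11×141 = 210.56 + 556.32 + 1171.17 + 720.51 = 2658.56
ΣP(Q1 2011)·Q(Q2 2011) = 22.70×8 + 2.35×304 + 2.07×429 + 5.73×141 = 181.6 + 714.4 + 888.03 + 807.93 = 2591.96
Index = 2658.56 / 2591.96 × 100 = 102.5695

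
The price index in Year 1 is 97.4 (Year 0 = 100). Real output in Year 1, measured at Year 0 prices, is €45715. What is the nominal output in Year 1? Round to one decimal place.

44526.4

Nominal = Real × (Index/100) = 45715 × (97.4/100)
        = 45715 × 0.974 = 44526.4100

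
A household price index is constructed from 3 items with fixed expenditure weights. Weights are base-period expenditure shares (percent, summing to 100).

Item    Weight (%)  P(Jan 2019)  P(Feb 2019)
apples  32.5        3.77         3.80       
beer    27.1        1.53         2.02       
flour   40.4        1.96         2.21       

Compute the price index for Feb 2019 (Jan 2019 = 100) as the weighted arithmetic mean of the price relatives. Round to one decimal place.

114.1

apples: 32.5 × (3.80/3.77) = 32.5 × 1.007958 = 32.7586
beer: 27.1 × (2.02/1.53) = 27.1 × 1.320261 = 35.7791
flour: 40.4 × (2.21/1.96) = 40.4 × 1.127551 = 45.5531
Index = Σ wᵢ·(p₁ᵢ/p₀ᵢ) = 32.7586 + 35.7791 + 45.5531 = 114.0908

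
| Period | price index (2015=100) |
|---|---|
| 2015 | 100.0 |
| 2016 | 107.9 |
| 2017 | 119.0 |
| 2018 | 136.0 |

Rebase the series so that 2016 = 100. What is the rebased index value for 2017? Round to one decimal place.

Rebased(2017) = 119.0 / 107.9 × 100 = 110.2873

110.3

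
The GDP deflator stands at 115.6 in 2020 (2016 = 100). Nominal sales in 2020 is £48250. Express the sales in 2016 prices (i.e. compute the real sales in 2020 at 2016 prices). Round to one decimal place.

Real = Nominal ÷ (Index/100) = 48250 ÷ (115.6/100)
     = 48250 ÷ 1.156 = 41738.7543

41738.8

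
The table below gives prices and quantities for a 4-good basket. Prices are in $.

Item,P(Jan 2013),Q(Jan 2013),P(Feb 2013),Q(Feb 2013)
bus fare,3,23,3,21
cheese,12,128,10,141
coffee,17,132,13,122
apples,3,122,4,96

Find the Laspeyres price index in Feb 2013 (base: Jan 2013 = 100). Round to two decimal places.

Laspeyres price index uses base-period quantities as weights.
ΣP(Feb 2013)·Q(Jan 2013) = 3×23 + 10×128 + 13×132 + 4×122 = 69 + 1280 + 1716 + 488 = 3553
ΣP(Jan 2013)·Q(Jan 2013) = 3×23 + 12×128 + 17×132 + 3×122 = 69 + 1536 + 2244 + 366 = 4215
Index = 3553 / 4215 × 100 = 84.2942

84.29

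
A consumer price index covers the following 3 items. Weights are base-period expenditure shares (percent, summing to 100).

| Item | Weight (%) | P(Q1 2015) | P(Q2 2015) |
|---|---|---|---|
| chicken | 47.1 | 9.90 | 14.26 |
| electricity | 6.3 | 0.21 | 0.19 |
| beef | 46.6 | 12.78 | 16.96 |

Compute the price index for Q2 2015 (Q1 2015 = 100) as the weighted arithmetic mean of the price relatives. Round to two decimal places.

chicken: 47.1 × (14.26/9.90) = 47.1 × 1.440404 = 67.8430
electricity: 6.3 × (0.19/0.21) = 6.3 × 0.904762 = 5.7000
beef: 46.6 × (16.96/12.78) = 46.6 × 1.327074 = 61.8416
Index = Σ wᵢ·(p₁ᵢ/p₀ᵢ) = 67.8430 + 5.7000 + 61.8416 = 135.3847

135.38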